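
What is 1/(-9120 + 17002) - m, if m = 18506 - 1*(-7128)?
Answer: -202047187/7882 ≈ -25634.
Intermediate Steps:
m = 25634 (m = 18506 + 7128 = 25634)
1/(-9120 + 17002) - m = 1/(-9120 + 17002) - 1*25634 = 1/7882 - 25634 = -202047187/7882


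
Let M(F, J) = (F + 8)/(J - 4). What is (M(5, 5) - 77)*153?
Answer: -9792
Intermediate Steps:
M(F, J) = (8 + F)/(-4 + J)
(M(5, 5) - 77)*153 = ((8 + 5)/(-4 + 5) - 77)*153 = (13/1 - 77)*153 = (1*13 - 77)*153 = (13 - 77)*153 = -64*153 = -9792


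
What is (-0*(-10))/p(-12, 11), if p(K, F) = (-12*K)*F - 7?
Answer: 0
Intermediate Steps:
p(K, F) = -7 - 12*F*K (p(K, F) = -12*F*K - 7 = -7 - 12*F*K)
(-0*(-10))/p(-12, 11) = (-0*(-10))/(-7 - 12*11*(-12)) = (-16*0)/(-7 + 1584) = 0/1577 = 0*(1/1577) = 0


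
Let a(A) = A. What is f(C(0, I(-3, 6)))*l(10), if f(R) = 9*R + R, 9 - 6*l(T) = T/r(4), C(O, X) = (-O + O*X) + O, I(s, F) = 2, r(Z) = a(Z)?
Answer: 0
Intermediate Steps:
r(Z) = Z
C(O, X) = O*X
l(T) = 3/2 - T/24 (l(T) = 3/2 - T/(6*4) = 3/2 - T/24)
f(R) = 10*R
f(C(0, I(-3, 6)))*l(10) = (10*(0*2))*(3/2 - 1/24*10) = (10*0)*(3/2 - 5/12) = 0*(13/12) = 0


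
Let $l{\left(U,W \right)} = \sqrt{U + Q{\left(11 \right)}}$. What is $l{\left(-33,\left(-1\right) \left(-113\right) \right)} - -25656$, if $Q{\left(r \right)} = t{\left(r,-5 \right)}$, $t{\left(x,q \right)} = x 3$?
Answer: $25656$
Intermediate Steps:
$t{\left(x,q \right)} = 3 x$
$Q{\left(r \right)} = 3 r$
$l{\left(U,W \right)} = \sqrt{33 + U}$ ($l{\left(U,W \right)} = \sqrt{U + 3 \cdot 11} = \sqrt{U + 33} = \sqrt{33 + U}$)
$l{\left(-33,\left(-1\right) \left(-113\right) \right)} - -25656 = \sqrt{33 - 33} - -25656 = \sqrt{0} + 25656 = 0 + 25656 = 25656$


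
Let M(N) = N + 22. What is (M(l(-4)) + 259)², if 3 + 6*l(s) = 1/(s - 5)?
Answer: 57350329/729 ≈ 78670.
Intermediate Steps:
l(s) = -½ + 1/(6*(-5 + s)) (l(s) = -½ + 1/(6*(s - 5)) = -½ + 1/(6*(-5 + s)))
M(N) = 22 + N
(M(l(-4)) + 259)² = ((22 + (16 - 3*(-4))/(6*(-5 - 4))) + 259)² = ((22 + (⅙)*(16 + 12)/(-9)) + 259)² = ((22 + (⅙)*(-⅑)*28) + 259)² = ((22 - 14/27) + 259)² = (580/27 + 259)² = (7573/27)² = 57350329/729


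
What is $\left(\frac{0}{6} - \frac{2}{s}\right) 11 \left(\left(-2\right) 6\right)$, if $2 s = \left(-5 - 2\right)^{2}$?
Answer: $\frac{528}{49} \approx 10.776$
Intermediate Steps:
$s = \frac{49}{2}$ ($s = \frac{\left(-5 - 2\right)^{2}}{2} = \frac{\left(-7\right)^{2}}{2} = \frac{1}{2} \cdot 49 = \frac{49}{2} \approx 24.5$)
$\left(\frac{0}{6} - \frac{2}{s}\right) 11 \left(\left(-2\right) 6\right) = \left(\frac{0}{6} - \frac{2}{\frac{49}{2}}\right) 11 \left(\left(-2\right) 6\right) = \left(0 \cdot \frac{1}{6} - \frac{4}{49}\right) 11 \left(-12\right) = \left(0 - \frac{4}{49}\right) 11 \left(-12\right) = \left(- \frac{4}{49}\right) 11 \left(-12\right) = \left(- \frac{44}{49}\right) \left(-12\right) = \frac{528}{49}$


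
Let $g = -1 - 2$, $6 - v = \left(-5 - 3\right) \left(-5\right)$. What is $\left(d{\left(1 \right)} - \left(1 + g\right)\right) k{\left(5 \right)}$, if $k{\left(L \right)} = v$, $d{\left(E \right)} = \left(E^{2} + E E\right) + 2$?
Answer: $-204$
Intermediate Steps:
$v = -34$ ($v = 6 - \left(-5 - 3\right) \left(-5\right) = 6 - \left(-8\right) \left(-5\right) = 6 - 40 = -34$)
$d{\left(E \right)} = 2 + 2 E^{2}$ ($d{\left(E \right)} = \left(E^{2} + E^{2}\right) + 2 = 2 E^{2} + 2 = 2 + 2 E^{2}$)
$k{\left(L \right)} = -34$
$g = -3$
$\left(d{\left(1 \right)} - \left(1 + g\right)\right) k{\left(5 \right)} = \left(\left(2 + 2 \cdot 1^{2}\right) - -2\right) \left(-34\right) = \left(\left(2 + 2 \cdot 1\right) + \left(-1 + 3\right)\right) \left(-34\right) = \left(\left(2 + 2\right) + 2\right) \left(-34\right) = \left(4 + 2\right) \left(-34\right) = 6 \left(-34\right) = -204$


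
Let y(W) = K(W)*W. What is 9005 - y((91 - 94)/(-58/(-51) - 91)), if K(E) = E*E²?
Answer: 3972675994336529324/441163353124321 ≈ 9005.0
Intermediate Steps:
K(E) = E³
y(W) = W⁴ (y(W) = W³*W = W⁴)
9005 - y((91 - 94)/(-58/(-51) - 91)) = 9005 - ((91 - 94)/(-58/(-51) - 91))⁴ = 9005 - (-3/(-58*(-1/51) - 91))⁴ = 9005 - (-3/(58/51 - 91))⁴ = 9005 - (-3/(-4583/51))⁴ = 9005 - (-3*(-51/4583))⁴ = 9005 - (153/4583)⁴ = 9005 - 1*547981281/441163353124321 = 9005 - 547981281/441163353124321 = 3972675994336529324/441163353124321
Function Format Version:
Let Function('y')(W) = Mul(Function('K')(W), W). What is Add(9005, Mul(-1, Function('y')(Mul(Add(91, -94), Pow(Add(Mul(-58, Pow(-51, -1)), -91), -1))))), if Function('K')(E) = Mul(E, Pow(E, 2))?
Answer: Rational(3972675994336529324, 441163353124321) ≈ 9005.0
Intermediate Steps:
Function('K')(E) = Pow(E, 3)
Function('y')(W) = Pow(W, 4) (Function('y')(W) = Mul(Pow(W, 3), W) = Pow(W, 4))
Add(9005, Mul(-1, Function('y')(Mul(Add(91, -94), Pow(Add(Mul(-58, Pow(-51, -1)), -91), -1))))) = Add(9005, Mul(-1, Pow(Mul(Add(91, -94), Pow(Add(Mul(-58, Pow(-51, -1)), -91), -1)), 4))) = Add(9005, Mul(-1, Pow(Mul(-3, Pow(Add(Mul(-58, Rational(-1, 51)), -91), -1)), 4))) = Add(9005, Mul(-1, Pow(Mul(-3, Pow(Add(Rational(58, 51), -91), -1)), 4))) = Add(9005, Mul(-1, Pow(Mul(-3, Pow(Rational(-4583, 51), -1)), 4))) = Add(9005, Mul(-1, Pow(Mul(-3, Rational(-51, 4583)), 4))) = Add(9005, Mul(-1, Pow(Rational(153, 4583), 4))) = Add(9005, Mul(-1, Rational(547981281, 441163353124321))) = Add(9005, Rational(-547981281, 441163353124321)) = Rational(3972675994336529324, 441163353124321)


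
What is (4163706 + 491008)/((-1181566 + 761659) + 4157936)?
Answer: 4654714/3738029 ≈ 1.2452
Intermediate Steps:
(4163706 + 491008)/((-1181566 + 761659) + 4157936) = 4654714/(-419907 + 4157936) = 4654714/3738029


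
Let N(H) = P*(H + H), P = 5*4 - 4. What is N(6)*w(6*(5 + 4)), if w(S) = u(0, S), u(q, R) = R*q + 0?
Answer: 0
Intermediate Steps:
P = 16 (P = 20 - 4 = 16)
N(H) = 32*H (N(H) = 16*(H + H) = 16*(2*H) = 32*H)
u(q, R) = R*q
w(S) = 0 (w(S) = S*0 = 0)
N(6)*w(6*(5 + 4)) = (32*6)*0 = 192*0 = 0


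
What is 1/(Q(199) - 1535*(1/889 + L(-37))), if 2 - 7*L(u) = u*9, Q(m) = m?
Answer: -127/9304457 ≈ -1.3649e-5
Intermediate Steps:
L(u) = 2/7 - 9*u/7 (L(u) = 2/7 - u*9/7 = 2/7 - 9*u/7)
1/(Q(199) - 1535*(1/889 + L(-37))) = 1/(199 - 1535*(1/889 + (2/7 - 9/7*(-37)))) = 1/(199 - 1535*(1/889 + (2/7 + 333/7))) = 1/(199 - 1535*(1/889 + 335/7)) = 1/(199 - 1535*6078/127) = 1/(199 - 9329730/127) = 1/(-9304457/127) = -127/9304457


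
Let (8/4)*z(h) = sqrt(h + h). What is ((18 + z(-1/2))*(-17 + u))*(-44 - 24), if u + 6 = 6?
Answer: 20808 + 578*I ≈ 20808.0 + 578.0*I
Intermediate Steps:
u = 0 (u = -6 + 6 = 0)
z(h) = sqrt(2)*sqrt(h)/2 (z(h) = sqrt(h + h)/2 = sqrt(2*h)/2 = (sqrt(2)*sqrt(h))/2 = sqrt(2)*sqrt(h)/2)
((18 + z(-1/2))*(-17 + u))*(-44 - 24) = ((18 + sqrt(2)*sqrt(-1/2)/2)*(-17 + 0))*(-44 - 24) = ((18 + sqrt(2)*sqrt(-1*1/2)/2)*(-17))*(-68) = ((18 + sqrt(2)*sqrt(-1/2)/2)*(-17))*(-68) = ((18 + sqrt(2)*(I*sqrt(2)/2)/2)*(-17))*(-68) = ((18 + I/2)*(-17))*(-68) = (-306 - 17*I/2)*(-68) = 20808 + 578*I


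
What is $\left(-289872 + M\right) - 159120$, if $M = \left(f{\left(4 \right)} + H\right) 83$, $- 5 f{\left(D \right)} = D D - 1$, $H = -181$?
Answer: $-464264$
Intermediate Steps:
$f{\left(D \right)} = \frac{1}{5} - \frac{D^{2}}{5}$ ($f{\left(D \right)} = - \frac{D D - 1}{5} = - \frac{D^{2} - 1}{5} = - \frac{-1 + D^{2}}{5} = \frac{1}{5} - \frac{D^{2}}{5}$)
$M = -15272$ ($M = \left(\left(\frac{1}{5} - \frac{4^{2}}{5}\right) - 181\right) 83 = \left(\left(\frac{1}{5} - \frac{16}{5}\right) - 181\right) 83 = \left(-3 - 181\right) 83 = \left(-184\right) 83 = -15272$)
$\left(-289872 + M\right) - 159120 = \left(-289872 - 15272\right) - 159120 = -305144 - 159120 = -464264$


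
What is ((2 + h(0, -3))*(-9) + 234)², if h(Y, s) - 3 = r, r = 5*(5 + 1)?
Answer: 6561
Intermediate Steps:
r = 30 (r = 5*6 = 30)
h(Y, s) = 33 (h(Y, s) = 3 + 30 = 33)
((2 + h(0, -3))*(-9) + 234)² = ((2 + 33)*(-9) + 234)² = (35*(-9) + 234)² = (-315 + 234)² = (-81)² = 6561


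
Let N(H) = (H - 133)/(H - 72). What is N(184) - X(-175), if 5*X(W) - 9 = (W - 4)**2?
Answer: -717869/112 ≈ -6409.5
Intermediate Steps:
N(H) = (-133 + H)/(-72 + H)
X(W) = 9/5 + (-4 + W)**2/5 (X(W) = 9/5 + (W - 4)**2/5 = 9/5 + (-4 + W)**2/5)
N(184) - X(-175) = (-133 + 184)/(-72 + 184) - (9/5 + (-4 - 175)**2/5) = 51/112 - (9/5 + (1/5)*(-179)**2) = (1/112)*51 - (9/5 + (1/5)*32041) = 51/112 - (9/5 + 32041/5) = 51/112 - 1*6410 = 51/112 - 6410 = -717869/112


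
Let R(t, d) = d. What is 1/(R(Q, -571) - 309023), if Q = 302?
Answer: -1/309594 ≈ -3.2300e-6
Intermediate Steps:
1/(R(Q, -571) - 309023) = 1/(-571 - 309023) = 1/(-309594) = -1/309594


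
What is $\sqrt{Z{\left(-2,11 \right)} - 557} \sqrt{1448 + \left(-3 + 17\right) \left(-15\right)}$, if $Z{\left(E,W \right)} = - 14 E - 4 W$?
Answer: $i \sqrt{709374} \approx 842.24 i$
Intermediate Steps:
$\sqrt{Z{\left(-2,11 \right)} - 557} \sqrt{1448 + \left(-3 + 17\right) \left(-15\right)} = \sqrt{\left(\left(-14\right) \left(-2\right) - 44\right) - 557} \sqrt{1448 + \left(-3 + 17\right) \left(-15\right)} = \sqrt{\left(28 - 44\right) - 557} \sqrt{1448 + 14 \left(-15\right)} = \sqrt{-16 - 557} \sqrt{1448 - 210} = \sqrt{-573} \sqrt{1238} = i \sqrt{573} \sqrt{1238} = i \sqrt{709374}$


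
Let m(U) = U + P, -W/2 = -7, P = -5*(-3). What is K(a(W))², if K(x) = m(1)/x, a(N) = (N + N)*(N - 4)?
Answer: 4/1225 ≈ 0.0032653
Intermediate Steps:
P = 15
W = 14 (W = -2*(-7) = 14)
a(N) = 2*N*(-4 + N) (a(N) = (2*N)*(-4 + N) = 2*N*(-4 + N))
m(U) = 15 + U (m(U) = U + 15 = 15 + U)
K(x) = 16/x (K(x) = (15 + 1)/x = 16/x)
K(a(W))² = (16/((2*14*(-4 + 14))))² = (16/((2*14*10)))² = (16/280)² = (16*(1/280))² = (2/35)² = 4/1225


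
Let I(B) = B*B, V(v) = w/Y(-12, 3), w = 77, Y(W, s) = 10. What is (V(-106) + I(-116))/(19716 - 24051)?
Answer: -44879/14450 ≈ -3.1058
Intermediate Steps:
V(v) = 77/10
I(B) = B**2
(V(-106) + I(-116))/(19716 - 24051) = (77/10 + (-116)**2)/(19716 - 24051) = (77/10 + 13456)/(-4335) = (134637/10)*(-1/4335) = -44879/14450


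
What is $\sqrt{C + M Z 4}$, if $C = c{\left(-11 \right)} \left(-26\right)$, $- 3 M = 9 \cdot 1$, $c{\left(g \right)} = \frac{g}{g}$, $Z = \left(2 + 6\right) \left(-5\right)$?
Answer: $\sqrt{454} \approx 21.307$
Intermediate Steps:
$Z = -40$ ($Z = 8 \left(-5\right) = -40$)
$c{\left(g \right)} = 1$
$M = -3$ ($M = - \frac{9 \cdot 1}{3} = \left(- \frac{1}{3}\right) 9 = -3$)
$C = -26$ ($C = 1 \left(-26\right) = -26$)
$\sqrt{C + M Z 4} = \sqrt{-26 + \left(-3\right) \left(-40\right) 4} = \sqrt{-26 + 120 \cdot 4} = \sqrt{-26 + 480} = \sqrt{454}$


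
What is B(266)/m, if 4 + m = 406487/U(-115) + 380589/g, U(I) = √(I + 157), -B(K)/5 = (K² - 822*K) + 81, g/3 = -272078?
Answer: 5131449502118598750/6115756376776447726973 + 11119673364915764915050*√42/6115756376776447726973 ≈ 11.784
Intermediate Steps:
g = -816234 (g = 3*(-272078) = -816234)
B(K) = -405 - 5*K² + 4110*K (B(K) = -5*((K² - 822*K) + 81) = -5*(81 + K² - 822*K) = -405 - 5*K² + 4110*K)
U(I) = √(157 + I)
m = -1215175/272078 + 406487*√42/42 (m = -4 + (406487/(√(157 - 115)) + 380589/(-816234)) = -4 + (406487/(√42) + 380589*(-1/816234)) = -4 + (406487*(√42/42) - 126863/272078) = -4 + (406487*√42/42 - 126863/272078) = -4 + (-126863/272078 + 406487*√42/42) = -1215175/272078 + 406487*√42/42 ≈ 62718.)
B(266)/m = (-405 - 5*266² + 4110*266)/(-1215175/272078 + 406487*√42/42) = (-405 - 5*70756 + 1093260)/(-1215175/272078 + 406487*√42/42) = (-405 - 353780 + 1093260)/(-1215175/272078 + 406487*√42/42) = 739075/(-1215175/272078 + 406487*√42/42)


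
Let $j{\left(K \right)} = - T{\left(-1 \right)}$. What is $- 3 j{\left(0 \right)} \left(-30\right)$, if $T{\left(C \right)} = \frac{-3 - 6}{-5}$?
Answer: $-162$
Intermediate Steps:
$T{\left(C \right)} = \frac{9}{5}$ ($T{\left(C \right)} = \left(-3 - 6\right) \left(- \frac{1}{5}\right) = \left(-9\right) \left(- \frac{1}{5}\right) = \frac{9}{5}$)
$j{\left(K \right)} = - \frac{9}{5}$ ($j{\left(K \right)} = \left(-1\right) \frac{9}{5} = - \frac{9}{5}$)
$- 3 j{\left(0 \right)} \left(-30\right) = \left(-3\right) \left(- \frac{9}{5}\right) \left(-30\right) = \frac{27}{5} \left(-30\right) = -162$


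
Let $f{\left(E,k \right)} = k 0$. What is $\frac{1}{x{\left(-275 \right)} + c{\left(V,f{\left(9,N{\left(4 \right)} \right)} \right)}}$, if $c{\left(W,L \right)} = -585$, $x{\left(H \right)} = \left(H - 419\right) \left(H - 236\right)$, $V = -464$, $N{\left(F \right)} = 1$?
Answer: $\frac{1}{354049} \approx 2.8245 \cdot 10^{-6}$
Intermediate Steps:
$f{\left(E,k \right)} = 0$
$x{\left(H \right)} = \left(-419 + H\right) \left(-236 + H\right)$
$\frac{1}{x{\left(-275 \right)} + c{\left(V,f{\left(9,N{\left(4 \right)} \right)} \right)}} = \frac{1}{\left(98884 + \left(-275\right)^{2} - -180125\right) - 585} = \frac{1}{\left(98884 + 75625 + 180125\right) - 585} = \frac{1}{354634 - 585} = \frac{1}{354049}$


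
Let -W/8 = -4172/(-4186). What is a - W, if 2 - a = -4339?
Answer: 1300343/299 ≈ 4349.0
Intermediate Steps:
a = 4341 (a = 2 - 1*(-4339) = 2 + 4339 = 4341)
W = -2384/299 (W = -(-33376)/(-4186) = -(-33376)*(-1)/4186 = -8*298/299 = -2384/299 ≈ -7.9732)
a - W = 4341 - 1*(-2384/299) = 4341 + 2384/299 = 1300343/299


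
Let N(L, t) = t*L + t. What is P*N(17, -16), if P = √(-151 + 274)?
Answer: -288*√123 ≈ -3194.1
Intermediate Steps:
N(L, t) = t + L*t (N(L, t) = L*t + t = t + L*t)
P = √123 ≈ 11.091
P*N(17, -16) = √123*(-16*(1 + 17)) = √123*(-16*18) = √123*(-288) = -288*√123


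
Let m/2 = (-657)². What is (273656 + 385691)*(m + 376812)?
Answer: 817662808170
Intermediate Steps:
m = 863298 (m = 2*(-657)² = 2*431649 = 863298)
(273656 + 385691)*(m + 376812) = (273656 + 385691)*(863298 + 376812) = 659347*1240110 = 817662808170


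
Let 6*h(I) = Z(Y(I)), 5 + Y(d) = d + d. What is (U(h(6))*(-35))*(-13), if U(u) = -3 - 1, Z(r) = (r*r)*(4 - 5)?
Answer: -1820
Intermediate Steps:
Y(d) = -5 + 2*d (Y(d) = -5 + (d + d) = -5 + 2*d)
Z(r) = -r**2 (Z(r) = r**2*(-1) = -r**2)
h(I) = -(-5 + 2*I)**2/6 (h(I) = (-(-5 + 2*I)**2)/6 = -(-5 + 2*I)**2/6)
U(u) = -4
(U(h(6))*(-35))*(-13) = -4*(-35)*(-13) = 140*(-13) = -1820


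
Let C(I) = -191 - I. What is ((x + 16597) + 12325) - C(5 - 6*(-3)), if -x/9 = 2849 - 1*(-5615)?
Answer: -47040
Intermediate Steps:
x = -76176 (x = -9*(2849 - 1*(-5615)) = -9*(2849 + 5615) = -9*8464 = -76176)
((x + 16597) + 12325) - C(5 - 6*(-3)) = ((-76176 + 16597) + 12325) - (-191 - (5 - 6*(-3))) = (-59579 + 12325) - (-191 - (5 + 18)) = -47254 - (-191 - 1*23) = -47254 - (-191 - 23) = -47254 - 1*(-214) = -47254 + 214 = -47040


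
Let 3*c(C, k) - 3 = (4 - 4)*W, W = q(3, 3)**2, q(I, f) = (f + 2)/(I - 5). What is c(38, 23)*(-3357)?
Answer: -3357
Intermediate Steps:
q(I, f) = (2 + f)/(-5 + I)
W = 25/4 (W = ((2 + 3)/(-5 + 3))**2 = (5/(-2))**2 = (-1/2*5)**2 = (-5/2)**2 = 25/4 ≈ 6.2500)
c(C, k) = 1 (c(C, k) = 1 + ((4 - 4)*(25/4))/3 = 1 + (0*(25/4))/3 = 1 + (1/3)*0 = 1 + 0 = 1)
c(38, 23)*(-3357) = 1*(-3357) = -3357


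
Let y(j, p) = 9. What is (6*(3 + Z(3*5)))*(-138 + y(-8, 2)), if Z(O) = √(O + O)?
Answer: -2322 - 774*√30 ≈ -6561.4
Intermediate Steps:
Z(O) = √2*√O (Z(O) = √(2*O) = √2*√O)
(6*(3 + Z(3*5)))*(-138 + y(-8, 2)) = (6*(3 + √2*√(3*5)))*(-138 + 9) = (6*(3 + √2*√15))*(-129) = (6*(3 + √30))*(-129) = (18 + 6*√30)*(-129) = -2322 - 774*√30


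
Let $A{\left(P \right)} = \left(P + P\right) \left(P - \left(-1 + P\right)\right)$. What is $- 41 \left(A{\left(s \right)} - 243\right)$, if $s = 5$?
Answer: $9553$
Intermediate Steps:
$A{\left(P \right)} = 2 P$ ($A{\left(P \right)} = 2 P \left(P - \left(-1 + P\right)\right) = 2 P 1 = 2 P$)
$- 41 \left(A{\left(s \right)} - 243\right) = - 41 \left(2 \cdot 5 - 243\right) = - 41 \left(10 - 243\right) = \left(-41\right) \left(-233\right) = 9553$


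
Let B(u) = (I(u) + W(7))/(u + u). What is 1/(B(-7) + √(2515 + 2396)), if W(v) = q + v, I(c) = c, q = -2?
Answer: -7/240638 + 49*√4911/240638 ≈ 0.014241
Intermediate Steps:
W(v) = -2 + v
B(u) = (5 + u)/(2*u) (B(u) = (u + (-2 + 7))/(u + u) = (u + 5)/((2*u)) = (5 + u)*(1/(2*u)) = (5 + u)/(2*u))
1/(B(-7) + √(2515 + 2396)) = 1/((½)*(5 - 7)/(-7) + √(2515 + 2396)) = 1/((½)*(-⅐)*(-2) + √4911) = 1/(⅐ + √4911)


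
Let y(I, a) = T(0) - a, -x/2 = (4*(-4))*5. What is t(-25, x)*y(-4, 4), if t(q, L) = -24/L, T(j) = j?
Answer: 3/5 ≈ 0.60000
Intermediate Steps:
x = 160 (x = -2*4*(-4)*5 = -(-32)*5 = -2*(-80) = 160)
y(I, a) = -a (y(I, a) = 0 - a = -a)
t(-25, x)*y(-4, 4) = (-24/160)*(-1*4) = -24*1/160*(-4) = -3/20*(-4) = 3/5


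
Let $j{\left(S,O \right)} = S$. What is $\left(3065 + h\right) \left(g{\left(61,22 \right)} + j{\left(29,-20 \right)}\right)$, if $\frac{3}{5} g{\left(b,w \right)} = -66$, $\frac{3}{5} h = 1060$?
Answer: $-391365$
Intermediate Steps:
$h = \frac{5300}{3}$ ($h = \frac{5}{3} \cdot 1060 = \frac{5300}{3} \approx 1766.7$)
$g{\left(b,w \right)} = -110$ ($g{\left(b,w \right)} = \frac{5}{3} \left(-66\right) = -110$)
$\left(3065 + h\right) \left(g{\left(61,22 \right)} + j{\left(29,-20 \right)}\right) = \left(3065 + \frac{5300}{3}\right) \left(-110 + 29\right) = \frac{14495}{3} \left(-81\right) = -391365$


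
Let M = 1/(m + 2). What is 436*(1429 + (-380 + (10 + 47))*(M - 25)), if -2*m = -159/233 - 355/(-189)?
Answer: 124820699706/30871 ≈ 4.0433e+6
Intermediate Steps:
m = -26332/44037 (m = -(-159/233 - 355/(-189))/2 = -(-159*1/233 - 355*(-1/189))/2 = -(-159/233 + 355/189)/2 = -½*52664/44037 = -26332/44037 ≈ -0.59795)
M = 44037/61742 (M = 1/(-26332/44037 + 2) = 1/(61742/44037) = 44037/61742 ≈ 0.71324)
436*(1429 + (-380 + (10 + 47))*(M - 25)) = 436*(1429 + (-380 + (10 + 47))*(44037/61742 - 25)) = 436*(1429 + (-380 + 57)*(-1499513/61742)) = 436*(1429 - 323*(-1499513/61742)) = 436*(1429 + 484342699/61742) = 436*(572572017/61742) = 124820699706/30871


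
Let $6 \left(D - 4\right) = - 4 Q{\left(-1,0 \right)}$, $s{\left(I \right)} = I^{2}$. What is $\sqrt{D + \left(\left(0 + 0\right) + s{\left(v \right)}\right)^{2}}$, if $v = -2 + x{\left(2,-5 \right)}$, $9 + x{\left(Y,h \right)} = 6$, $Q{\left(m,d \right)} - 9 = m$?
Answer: $\frac{\sqrt{5613}}{3} \approx 24.973$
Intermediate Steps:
$Q{\left(m,d \right)} = 9 + m$
$x{\left(Y,h \right)} = -3$ ($x{\left(Y,h \right)} = -9 + 6 = -3$)
$v = -5$ ($v = -2 - 3 = -5$)
$D = - \frac{4}{3}$ ($D = 4 + \frac{\left(-4\right) \left(9 - 1\right)}{6} = 4 + \frac{\left(-4\right) 8}{6} = 4 + \frac{1}{6} \left(-32\right) = 4 - \frac{16}{3} = - \frac{4}{3} \approx -1.3333$)
$\sqrt{D + \left(\left(0 + 0\right) + s{\left(v \right)}\right)^{2}} = \sqrt{- \frac{4}{3} + \left(\left(0 + 0\right) + \left(-5\right)^{2}\right)^{2}} = \sqrt{- \frac{4}{3} + \left(0 + 25\right)^{2}} = \sqrt{- \frac{4}{3} + 25^{2}} = \sqrt{- \frac{4}{3} + 625} = \sqrt{\frac{1871}{3}} = \frac{\sqrt{5613}}{3}$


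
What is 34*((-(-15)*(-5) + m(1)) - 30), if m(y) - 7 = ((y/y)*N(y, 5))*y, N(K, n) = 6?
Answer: -3128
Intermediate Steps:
m(y) = 7 + 6*y (m(y) = 7 + ((y/y)*6)*y = 7 + (1*6)*y = 7 + 6*y)
34*((-(-15)*(-5) + m(1)) - 30) = 34*((-(-15)*(-5) + (7 + 6*1)) - 30) = 34*((-3*25 + (7 + 6)) - 30) = 34*((-75 + 13) - 30) = 34*(-62 - 30) = 34*(-92) = -3128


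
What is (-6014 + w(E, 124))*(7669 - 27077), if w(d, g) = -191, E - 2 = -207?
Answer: 120426640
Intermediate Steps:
E = -205 (E = 2 - 207 = -205)
(-6014 + w(E, 124))*(7669 - 27077) = (-6014 - 191)*(7669 - 27077) = -6205*(-19408) = 120426640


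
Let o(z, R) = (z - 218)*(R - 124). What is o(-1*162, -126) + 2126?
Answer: 97126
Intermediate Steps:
o(z, R) = (-218 + z)*(-124 + R)
o(-1*162, -126) + 2126 = (27032 - 218*(-126) - (-124)*162 - (-126)*162) + 2126 = (27032 + 27468 - 124*(-162) - 126*(-162)) + 2126 = (27032 + 27468 + 20088 + 20412) + 2126 = 95000 + 2126 = 97126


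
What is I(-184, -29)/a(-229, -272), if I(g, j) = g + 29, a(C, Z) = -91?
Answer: 155/91 ≈ 1.7033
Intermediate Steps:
I(g, j) = 29 + g
I(-184, -29)/a(-229, -272) = (29 - 184)/(-91) = -155*(-1/91) = 155/91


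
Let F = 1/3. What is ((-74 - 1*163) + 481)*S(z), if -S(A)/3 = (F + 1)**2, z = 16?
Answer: -3904/3 ≈ -1301.3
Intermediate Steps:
F = 1/3 ≈ 0.33333
S(A) = -16/3 (S(A) = -3*(1/3 + 1)**2 = -3*(4/3)**2 = -3*16/9 = -16/3)
((-74 - 1*163) + 481)*S(z) = ((-74 - 1*163) + 481)*(-16/3) = ((-74 - 163) + 481)*(-16/3) = (-237 + 481)*(-16/3) = 244*(-16/3) = -3904/3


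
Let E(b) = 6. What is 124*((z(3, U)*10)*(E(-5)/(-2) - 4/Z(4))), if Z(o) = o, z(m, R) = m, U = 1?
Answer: -14880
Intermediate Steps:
124*((z(3, U)*10)*(E(-5)/(-2) - 4/Z(4))) = 124*((3*10)*(6/(-2) - 4/4)) = 124*(30*(6*(-½) - 4*¼)) = 124*(30*(-3 - 1)) = 124*(30*(-4)) = 124*(-120) = -14880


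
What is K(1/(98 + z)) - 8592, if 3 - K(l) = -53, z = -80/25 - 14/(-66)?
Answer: -8536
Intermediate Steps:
z = -493/165 (z = -80*1/25 - 14*(-1/66) = -16/5 + 7/33 = -493/165 ≈ -2.9879)
K(l) = 56 (K(l) = 3 - 1*(-53) = 3 + 53 = 56)
K(1/(98 + z)) - 8592 = 56 - 8592 = -8536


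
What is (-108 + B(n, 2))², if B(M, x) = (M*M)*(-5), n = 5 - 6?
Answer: 12769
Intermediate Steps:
n = -1
B(M, x) = -5*M² (B(M, x) = M²*(-5) = -5*M²)
(-108 + B(n, 2))² = (-108 - 5*(-1)²)² = (-108 - 5*1)² = (-108 - 5)² = (-113)² = 12769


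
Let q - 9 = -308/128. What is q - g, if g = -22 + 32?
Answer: -109/32 ≈ -3.4063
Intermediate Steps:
g = 10
q = 211/32 (q = 9 - 308/128 = 9 - 308*1/128 = 9 - 77/32 = 211/32 ≈ 6.5938)
q - g = 211/32 - 1*10 = 211/32 - 10 = -109/32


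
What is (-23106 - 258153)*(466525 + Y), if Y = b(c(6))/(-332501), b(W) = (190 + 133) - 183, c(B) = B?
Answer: -43628904204166215/332501 ≈ -1.3121e+11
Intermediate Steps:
b(W) = 140 (b(W) = 323 - 183 = 140)
Y = -140/332501 (Y = 140/(-332501) = 140*(-1/332501) = -140/332501 ≈ -0.00042105)
(-23106 - 258153)*(466525 + Y) = (-23106 - 258153)*(466525 - 140/332501) = -281259*155120028885/332501 = -43628904204166215/332501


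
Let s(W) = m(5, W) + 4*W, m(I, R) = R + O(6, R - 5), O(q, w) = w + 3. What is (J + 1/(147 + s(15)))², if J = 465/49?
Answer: 11951736976/132595225 ≈ 90.137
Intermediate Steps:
J = 465/49 (J = 465*(1/49) = 465/49 ≈ 9.4898)
O(q, w) = 3 + w
m(I, R) = -2 + 2*R (m(I, R) = R + (3 + (R - 5)) = R + (3 + (-5 + R)) = R + (-2 + R) = -2 + 2*R)
s(W) = -2 + 6*W (s(W) = (-2 + 2*W) + 4*W = -2 + 6*W)
(J + 1/(147 + s(15)))² = (465/49 + 1/(147 + (-2 + 6*15)))² = (465/49 + 1/(147 + (-2 + 90)))² = (465/49 + 1/(147 + 88))² = (465/49 + 1/235)² = (109324/11515)² = 11951736976/132595225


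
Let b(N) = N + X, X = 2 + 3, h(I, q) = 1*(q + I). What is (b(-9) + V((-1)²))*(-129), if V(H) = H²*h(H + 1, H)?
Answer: 129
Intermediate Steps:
h(I, q) = I + q (h(I, q) = 1*(I + q) = I + q)
X = 5
b(N) = 5 + N (b(N) = N + 5 = 5 + N)
V(H) = H²*(1 + 2*H) (V(H) = H²*((H + 1) + H) = H²*((1 + H) + H) = H²*(1 + 2*H))
(b(-9) + V((-1)²))*(-129) = ((5 - 9) + ((-1)²)²*(1 + 2*(-1)²))*(-129) = (-4 + 1²*(1 + 2*1))*(-129) = (-4 + 1*(1 + 2))*(-129) = (-4 + 1*3)*(-129) = (-4 + 3)*(-129) = -1*(-129) = 129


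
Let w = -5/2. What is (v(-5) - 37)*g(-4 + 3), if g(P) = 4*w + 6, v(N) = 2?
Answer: 140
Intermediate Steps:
w = -5/2 (w = -5*1/2 = -5/2 ≈ -2.5000)
g(P) = -4 (g(P) = 4*(-5/2) + 6 = -10 + 6 = -4)
(v(-5) - 37)*g(-4 + 3) = (2 - 37)*(-4) = -35*(-4) = 140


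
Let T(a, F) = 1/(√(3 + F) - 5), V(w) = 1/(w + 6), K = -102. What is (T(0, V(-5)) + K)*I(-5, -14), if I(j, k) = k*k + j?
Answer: -58637/3 ≈ -19546.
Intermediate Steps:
I(j, k) = j + k² (I(j, k) = k² + j = j + k²)
V(w) = 1/(6 + w)
T(a, F) = 1/(-5 + √(3 + F))
(T(0, V(-5)) + K)*I(-5, -14) = (1/(-5 + √(3 + 1/(6 - 5))) - 102)*(-5 + (-14)²) = (1/(-5 + √(3 + 1/1)) - 102)*(-5 + 196) = (1/(-5 + √(3 + 1)) - 102)*191 = (1/(-5 + √4) - 102)*191 = (1/(-5 + 2) - 102)*191 = (1/(-3) - 102)*191 = (-⅓ - 102)*191 = -307/3*191 = -58637/3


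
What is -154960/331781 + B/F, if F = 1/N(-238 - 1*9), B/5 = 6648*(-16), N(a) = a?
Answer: 43584238383920/331781 ≈ 1.3136e+8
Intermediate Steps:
B = -531840 (B = 5*(6648*(-16)) = 5*(-106368) = -531840)
F = -1/247 (F = 1/(-238 - 1*9) = 1/(-238 - 9) = 1/(-247) = -1/247 ≈ -0.0040486)
-154960/331781 + B/F = -154960/331781 - 531840/(-1/247) = -154960*1/331781 - 531840*(-247) = -154960/331781 + 131364480 = 43584238383920/331781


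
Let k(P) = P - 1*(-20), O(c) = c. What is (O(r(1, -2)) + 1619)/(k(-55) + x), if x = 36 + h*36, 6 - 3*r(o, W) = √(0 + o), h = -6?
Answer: -4862/645 ≈ -7.5380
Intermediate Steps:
r(o, W) = 2 - √o/3 (r(o, W) = 2 - √(0 + o)/3 = 2 - √o/3)
x = -180 (x = 36 - 6*36 = 36 - 216 = -180)
k(P) = 20 + P (k(P) = P + 20 = 20 + P)
(O(r(1, -2)) + 1619)/(k(-55) + x) = ((2 - √1/3) + 1619)/((20 - 55) - 180) = ((2 - ⅓*1) + 1619)/(-35 - 180) = ((2 - ⅓) + 1619)/(-215) = (5/3 + 1619)*(-1/215) = (4862/3)*(-1/215) = -4862/645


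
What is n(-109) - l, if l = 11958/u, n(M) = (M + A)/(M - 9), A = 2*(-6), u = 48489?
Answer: 1485375/1907234 ≈ 0.77881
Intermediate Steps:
A = -12
n(M) = (-12 + M)/(-9 + M) (n(M) = (M - 12)/(M - 9) = (-12 + M)/(-9 + M))
l = 3986/16163 (l = 11958/48489 = 11958*(1/48489) = 3986/16163 ≈ 0.24661)
n(-109) - l = (-12 - 109)/(-9 - 109) - 1*3986/16163 = -121/(-118) - 3986/16163 = -1/118*(-121) - 3986/16163 = 121/118 - 3986/16163 = 1485375/1907234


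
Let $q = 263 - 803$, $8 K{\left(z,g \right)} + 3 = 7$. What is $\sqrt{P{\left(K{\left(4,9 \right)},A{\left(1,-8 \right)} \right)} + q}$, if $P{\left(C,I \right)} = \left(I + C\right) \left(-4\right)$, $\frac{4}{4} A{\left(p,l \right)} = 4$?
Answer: $3 i \sqrt{62} \approx 23.622 i$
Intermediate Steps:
$K{\left(z,g \right)} = \frac{1}{2}$ ($K{\left(z,g \right)} = - \frac{3}{8} + \frac{1}{8} \cdot 7 = - \frac{3}{8} + \frac{7}{8} = \frac{1}{2}$)
$A{\left(p,l \right)} = 4$
$q = -540$ ($q = 263 - 803 = -540$)
$P{\left(C,I \right)} = - 4 C - 4 I$ ($P{\left(C,I \right)} = \left(C + I\right) \left(-4\right) = - 4 C - 4 I$)
$\sqrt{P{\left(K{\left(4,9 \right)},A{\left(1,-8 \right)} \right)} + q} = \sqrt{\left(\left(-4\right) \frac{1}{2} - 16\right) - 540} = \sqrt{\left(-2 - 16\right) - 540} = \sqrt{-18 - 540} = \sqrt{-558} = 3 i \sqrt{62}$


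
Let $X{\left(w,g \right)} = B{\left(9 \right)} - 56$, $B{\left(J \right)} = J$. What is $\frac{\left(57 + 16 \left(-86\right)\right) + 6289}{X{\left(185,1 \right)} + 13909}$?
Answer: $\frac{2485}{6931} \approx 0.35853$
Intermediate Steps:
$X{\left(w,g \right)} = -47$ ($X{\left(w,g \right)} = 9 - 56 = -47$)
$\frac{\left(57 + 16 \left(-86\right)\right) + 6289}{X{\left(185,1 \right)} + 13909} = \frac{\left(57 + 16 \left(-86\right)\right) + 6289}{-47 + 13909} = \frac{\left(57 - 1376\right) + 6289}{13862} = \left(-1319 + 6289\right) \frac{1}{13862} = 4970 \cdot \frac{1}{13862} = \frac{2485}{6931}$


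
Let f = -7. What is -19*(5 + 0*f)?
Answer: -95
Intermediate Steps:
-19*(5 + 0*f) = -19*(5 + 0*(-7)) = -19*(5 + 0) = -19*5 = -95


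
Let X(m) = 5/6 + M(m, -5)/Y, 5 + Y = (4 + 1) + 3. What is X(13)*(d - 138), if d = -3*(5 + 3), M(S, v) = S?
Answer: -837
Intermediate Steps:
Y = 3 (Y = -5 + ((4 + 1) + 3) = -5 + (5 + 3) = -5 + 8 = 3)
X(m) = 5/6 + m/3
d = -24 (d = -3*8 = -24)
X(13)*(d - 138) = (5/6 + (1/3)*13)*(-24 - 138) = (5/6 + 13/3)*(-162) = (31/6)*(-162) = -837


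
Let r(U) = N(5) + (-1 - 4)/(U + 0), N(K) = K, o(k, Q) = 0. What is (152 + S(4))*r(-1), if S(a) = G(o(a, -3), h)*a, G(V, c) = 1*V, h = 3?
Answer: 1520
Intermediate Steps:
G(V, c) = V
r(U) = 5 - 5/U (r(U) = 5 + (-1 - 4)/(U + 0) = 5 - 5/U)
S(a) = 0 (S(a) = 0*a = 0)
(152 + S(4))*r(-1) = (152 + 0)*(5 - 5/(-1)) = 152*(5 - 5*(-1)) = 152*(5 + 5) = 152*10 = 1520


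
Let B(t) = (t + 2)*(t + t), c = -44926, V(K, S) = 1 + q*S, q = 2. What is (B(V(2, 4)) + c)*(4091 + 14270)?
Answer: -821250808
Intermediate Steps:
V(K, S) = 1 + 2*S
B(t) = 2*t*(2 + t) (B(t) = (2 + t)*(2*t) = 2*t*(2 + t))
(B(V(2, 4)) + c)*(4091 + 14270) = (2*(1 + 2*4)*(2 + (1 + 2*4)) - 44926)*(4091 + 14270) = (2*(1 + 8)*(2 + (1 + 8)) - 44926)*18361 = (2*9*(2 + 9) - 44926)*18361 = (2*9*11 - 44926)*18361 = (198 - 44926)*18361 = -44728*18361 = -821250808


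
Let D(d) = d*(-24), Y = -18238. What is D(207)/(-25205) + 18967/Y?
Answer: -387456851/459688790 ≈ -0.84287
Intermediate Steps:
D(d) = -24*d
D(207)/(-25205) + 18967/Y = -24*207/(-25205) + 18967/(-18238) = -4968*(-1/25205) + 18967*(-1/18238) = 4968/25205 - 18967/18238 = -387456851/459688790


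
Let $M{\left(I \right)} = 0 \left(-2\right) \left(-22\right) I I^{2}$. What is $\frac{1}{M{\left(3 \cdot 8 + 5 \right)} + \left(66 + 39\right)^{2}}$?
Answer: $\frac{1}{11025} \approx 9.0703 \cdot 10^{-5}$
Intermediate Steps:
$M{\left(I \right)} = 0$ ($M{\left(I \right)} = 0 \left(-22\right) I I^{2} = 0 I I^{2} = 0 I^{2} = 0$)
$\frac{1}{M{\left(3 \cdot 8 + 5 \right)} + \left(66 + 39\right)^{2}} = \frac{1}{0 + \left(66 + 39\right)^{2}} = \frac{1}{0 + 105^{2}} = \frac{1}{0 + 11025} = \frac{1}{11025}$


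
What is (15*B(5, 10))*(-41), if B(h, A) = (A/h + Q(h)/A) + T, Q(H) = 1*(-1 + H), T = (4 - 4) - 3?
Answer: 369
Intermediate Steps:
T = -3 (T = 0 - 3 = -3)
Q(H) = -1 + H
B(h, A) = -3 + A/h + (-1 + h)/A (B(h, A) = (A/h + (-1 + h)/A) - 3 = -3 + A/h + (-1 + h)/A)
(15*B(5, 10))*(-41) = (15*(-3 - 1/10 + 10/5 + 5/10))*(-41) = (15*(-3 - 1*⅒ + 10*(⅕) + 5*(⅒)))*(-41) = (15*(-3 - ⅒ + 2 + ½))*(-41) = (15*(-⅗))*(-41) = -9*(-41) = 369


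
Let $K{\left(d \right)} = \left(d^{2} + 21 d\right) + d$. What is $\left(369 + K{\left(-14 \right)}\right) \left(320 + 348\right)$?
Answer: $171676$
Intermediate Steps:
$K{\left(d \right)} = d^{2} + 22 d$
$\left(369 + K{\left(-14 \right)}\right) \left(320 + 348\right) = \left(369 - 14 \left(22 - 14\right)\right) \left(320 + 348\right) = \left(369 - 112\right) 668 = 257 \cdot 668 = 171676$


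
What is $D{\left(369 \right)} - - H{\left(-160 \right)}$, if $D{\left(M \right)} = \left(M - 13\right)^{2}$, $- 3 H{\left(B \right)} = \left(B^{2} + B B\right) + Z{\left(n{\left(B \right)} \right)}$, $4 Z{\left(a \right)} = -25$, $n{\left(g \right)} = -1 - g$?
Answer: $\frac{1316057}{12} \approx 1.0967 \cdot 10^{5}$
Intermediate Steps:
$Z{\left(a \right)} = - \frac{25}{4}$ ($Z{\left(a \right)} = \frac{1}{4} \left(-25\right) = - \frac{25}{4}$)
$H{\left(B \right)} = \frac{25}{12} - \frac{2 B^{2}}{3}$ ($H{\left(B \right)} = - \frac{\left(B^{2} + B B\right) - \frac{25}{4}}{3} = - \frac{\left(B^{2} + B^{2}\right) - \frac{25}{4}}{3} = - \frac{2 B^{2} - \frac{25}{4}}{3} = - \frac{- \frac{25}{4} + 2 B^{2}}{3} = \frac{25}{12} - \frac{2 B^{2}}{3}$)
$D{\left(M \right)} = \left(-13 + M\right)^{2}$
$D{\left(369 \right)} - - H{\left(-160 \right)} = \left(-13 + 369\right)^{2} - - (\frac{25}{12} - \frac{2 \left(-160\right)^{2}}{3}) = 356^{2} - - (\frac{25}{12} - \frac{51200}{3}) = 126736 - - (\frac{25}{12} - \frac{51200}{3}) = 126736 - \left(-1\right) \left(- \frac{204775}{12}\right) = 126736 - \frac{204775}{12} = \frac{1316057}{12}$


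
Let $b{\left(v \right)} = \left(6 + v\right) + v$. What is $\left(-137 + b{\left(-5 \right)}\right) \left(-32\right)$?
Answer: $4512$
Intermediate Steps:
$b{\left(v \right)} = 6 + 2 v$
$\left(-137 + b{\left(-5 \right)}\right) \left(-32\right) = \left(-137 + \left(6 + 2 \left(-5\right)\right)\right) \left(-32\right) = \left(-137 + \left(6 - 10\right)\right) \left(-32\right) = \left(-137 - 4\right) \left(-32\right) = \left(-141\right) \left(-32\right) = 4512$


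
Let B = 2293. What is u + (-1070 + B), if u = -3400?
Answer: -2177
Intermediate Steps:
u + (-1070 + B) = -3400 + (-1070 + 2293) = -3400 + 1223 = -2177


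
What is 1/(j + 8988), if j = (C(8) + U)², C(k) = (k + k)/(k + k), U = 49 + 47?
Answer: 1/18397 ≈ 5.4357e-5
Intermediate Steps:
U = 96
C(k) = 1 (C(k) = (2*k)/((2*k)) = (2*k)*(1/(2*k)) = 1)
j = 9409 (j = (1 + 96)² = 97² = 9409)
1/(j + 8988) = 1/(9409 + 8988) = 1/18397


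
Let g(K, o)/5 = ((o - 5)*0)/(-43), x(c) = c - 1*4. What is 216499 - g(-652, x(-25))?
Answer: 216499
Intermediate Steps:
x(c) = -4 + c (x(c) = c - 4 = -4 + c)
g(K, o) = 0 (g(K, o) = 5*(((o - 5)*0)/(-43)) = 5*(((-5 + o)*0)*(-1/43)) = 5*(0*(-1/43)) = 5*0 = 0)
216499 - g(-652, x(-25)) = 216499 - 1*0 = 216499 + 0 = 216499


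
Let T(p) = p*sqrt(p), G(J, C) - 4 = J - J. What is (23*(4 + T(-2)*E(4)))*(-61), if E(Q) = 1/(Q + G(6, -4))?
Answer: -5612 + 1403*I*sqrt(2)/4 ≈ -5612.0 + 496.04*I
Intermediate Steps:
G(J, C) = 4 (G(J, C) = 4 + (J - J) = 4 + 0 = 4)
E(Q) = 1/(4 + Q) (E(Q) = 1/(Q + 4) = 1/(4 + Q))
T(p) = p**(3/2)
(23*(4 + T(-2)*E(4)))*(-61) = (23*(4 + (-2)**(3/2)/(4 + 4)))*(-61) = (23*(4 - 2*I*sqrt(2)/8))*(-61) = (23*(4 - 2*I*sqrt(2)*(1/8)))*(-61) = (23*(4 - I*sqrt(2)/4))*(-61) = (92 - 23*I*sqrt(2)/4)*(-61) = -5612 + 1403*I*sqrt(2)/4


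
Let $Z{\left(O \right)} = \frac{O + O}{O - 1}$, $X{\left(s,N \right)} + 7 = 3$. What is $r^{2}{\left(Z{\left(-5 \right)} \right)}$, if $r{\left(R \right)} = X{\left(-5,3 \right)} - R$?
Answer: $\frac{289}{9} \approx 32.111$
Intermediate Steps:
$X{\left(s,N \right)} = -4$ ($X{\left(s,N \right)} = -7 + 3 = -4$)
$Z{\left(O \right)} = \frac{2 O}{-1 + O}$
$r{\left(R \right)} = -4 - R$
$r^{2}{\left(Z{\left(-5 \right)} \right)} = \left(-4 - 2 \left(-5\right) \frac{1}{-1 - 5}\right)^{2} = \left(-4 - 2 \left(-5\right) \frac{1}{-6}\right)^{2} = \left(-4 - 2 \left(-5\right) \left(- \frac{1}{6}\right)\right)^{2} = \left(-4 - \frac{5}{3}\right)^{2} = \left(- \frac{17}{3}\right)^{2} = \frac{289}{9}$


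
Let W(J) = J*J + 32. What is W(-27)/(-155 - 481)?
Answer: -761/636 ≈ -1.1965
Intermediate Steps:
W(J) = 32 + J**2 (W(J) = J**2 + 32 = 32 + J**2)
W(-27)/(-155 - 481) = (32 + (-27)**2)/(-155 - 481) = (32 + 729)/(-636) = 761*(-1/636) = -761/636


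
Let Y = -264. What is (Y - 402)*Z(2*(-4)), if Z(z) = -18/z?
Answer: -2997/2 ≈ -1498.5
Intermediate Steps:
(Y - 402)*Z(2*(-4)) = (-264 - 402)*(-18/(2*(-4))) = -(-11988)/(-8) = -(-11988)*(-1)/8 = -666*9/4 = -2997/2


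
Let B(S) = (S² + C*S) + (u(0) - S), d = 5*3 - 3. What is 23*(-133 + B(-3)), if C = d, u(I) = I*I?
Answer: -3611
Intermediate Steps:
u(I) = I²
d = 12 (d = 15 - 3 = 12)
C = 12
B(S) = S² + 11*S (B(S) = (S² + 12*S) + (0² - S) = (S² + 12*S) + (0 - S) = (S² + 12*S) - S = S² + 11*S)
23*(-133 + B(-3)) = 23*(-133 - 3*(11 - 3)) = 23*(-133 - 3*8) = 23*(-133 - 24) = 23*(-157) = -3611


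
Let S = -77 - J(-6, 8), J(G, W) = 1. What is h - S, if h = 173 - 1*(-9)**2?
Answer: 170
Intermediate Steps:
h = 92 (h = 173 - 1*81 = 173 - 81 = 92)
S = -78 (S = -77 - 1*1 = -77 - 1 = -78)
h - S = 92 - 1*(-78) = 92 + 78 = 170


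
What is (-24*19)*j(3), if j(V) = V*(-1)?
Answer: 1368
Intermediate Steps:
j(V) = -V
(-24*19)*j(3) = (-24*19)*(-1*3) = -456*(-3) = 1368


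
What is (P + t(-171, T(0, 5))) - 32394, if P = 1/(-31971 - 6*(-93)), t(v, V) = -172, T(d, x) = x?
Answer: -1022995759/31413 ≈ -32566.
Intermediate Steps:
P = -1/31413 (P = 1/(-31971 + 558) = 1/(-31413) = -1/31413 ≈ -3.1834e-5)
(P + t(-171, T(0, 5))) - 32394 = (-1/31413 - 172) - 32394 = -5403037/31413 - 32394 = -1022995759/31413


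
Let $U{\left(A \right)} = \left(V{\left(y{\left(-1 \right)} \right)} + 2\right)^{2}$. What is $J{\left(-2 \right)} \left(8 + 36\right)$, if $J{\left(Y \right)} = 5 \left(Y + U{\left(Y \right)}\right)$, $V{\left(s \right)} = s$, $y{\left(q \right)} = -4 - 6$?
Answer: $13640$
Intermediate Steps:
$y{\left(q \right)} = -10$ ($y{\left(q \right)} = -4 - 6 = -10$)
$U{\left(A \right)} = 64$ ($U{\left(A \right)} = \left(-10 + 2\right)^{2} = \left(-8\right)^{2} = 64$)
$J{\left(Y \right)} = 320 + 5 Y$ ($J{\left(Y \right)} = 5 \left(Y + 64\right) = 5 \left(64 + Y\right) = 320 + 5 Y$)
$J{\left(-2 \right)} \left(8 + 36\right) = \left(320 + 5 \left(-2\right)\right) \left(8 + 36\right) = \left(320 - 10\right) 44 = 310 \cdot 44 = 13640$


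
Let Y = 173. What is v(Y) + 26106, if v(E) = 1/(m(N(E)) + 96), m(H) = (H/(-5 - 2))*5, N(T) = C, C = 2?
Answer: 17282179/662 ≈ 26106.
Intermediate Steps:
N(T) = 2
m(H) = -5*H/7 (m(H) = (H/(-7))*5 = (H*(-⅐))*5 = -H/7*5 = -5*H/7)
v(E) = 7/662 (v(E) = 1/(-5/7*2 + 96) = 1/(-10/7 + 96) = 1/(662/7) = 7/662)
v(Y) + 26106 = 7/662 + 26106 = 17282179/662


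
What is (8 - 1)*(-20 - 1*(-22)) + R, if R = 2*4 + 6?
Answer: 28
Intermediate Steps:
R = 14 (R = 8 + 6 = 14)
(8 - 1)*(-20 - 1*(-22)) + R = (8 - 1)*(-20 - 1*(-22)) + 14 = 7*(-20 + 22) + 14 = 7*2 + 14 = 14 + 14 = 28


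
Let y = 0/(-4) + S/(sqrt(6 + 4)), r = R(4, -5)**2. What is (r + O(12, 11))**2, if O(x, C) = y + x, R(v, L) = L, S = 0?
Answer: 1369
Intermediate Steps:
r = 25 (r = (-5)**2 = 25)
y = 0 (y = 0/(-4) + 0/(sqrt(6 + 4)) = 0*(-1/4) + 0/(sqrt(10)) = 0 + 0*(sqrt(10)/10) = 0 + 0 = 0)
O(x, C) = x (O(x, C) = 0 + x = x)
(r + O(12, 11))**2 = (25 + 12)**2 = 37**2 = 1369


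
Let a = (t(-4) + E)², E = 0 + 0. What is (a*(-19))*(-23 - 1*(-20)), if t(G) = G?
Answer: 912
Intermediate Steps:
E = 0
a = 16 (a = (-4 + 0)² = (-4)² = 16)
(a*(-19))*(-23 - 1*(-20)) = (16*(-19))*(-23 - 1*(-20)) = -304*(-23 + 20) = -304*(-3) = 912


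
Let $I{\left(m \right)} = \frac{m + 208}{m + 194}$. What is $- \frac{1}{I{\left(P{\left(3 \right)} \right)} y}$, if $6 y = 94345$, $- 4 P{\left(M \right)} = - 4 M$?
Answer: $- \frac{1182}{19906795} \approx -5.9377 \cdot 10^{-5}$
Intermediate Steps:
$P{\left(M \right)} = M$ ($P{\left(M \right)} = - \frac{\left(-4\right) M}{4} = M$)
$I{\left(m \right)} = \frac{208 + m}{194 + m}$
$y = \frac{94345}{6}$ ($y = \frac{1}{6} \cdot 94345 = \frac{94345}{6} \approx 15724.0$)
$- \frac{1}{I{\left(P{\left(3 \right)} \right)} y} = - \frac{1}{\frac{208 + 3}{194 + 3} \cdot \frac{94345}{6}} = - \frac{6}{\frac{1}{197} \cdot 211 \cdot 94345} = - \frac{6}{\frac{211}{197} \cdot 94345} = - \frac{197 \cdot 6}{211 \cdot 94345} = \left(-1\right) \frac{1182}{19906795} = - \frac{1182}{19906795}$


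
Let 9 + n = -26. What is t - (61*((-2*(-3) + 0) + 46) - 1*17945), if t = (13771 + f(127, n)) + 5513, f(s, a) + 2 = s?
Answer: 34182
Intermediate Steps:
n = -35 (n = -9 - 26 = -35)
f(s, a) = -2 + s
t = 19409 (t = (13771 + (-2 + 127)) + 5513 = (13771 + 125) + 5513 = 13896 + 5513 = 19409)
t - (61*((-2*(-3) + 0) + 46) - 1*17945) = 19409 - (61*((-2*(-3) + 0) + 46) - 1*17945) = 19409 - (61*((6 + 0) + 46) - 17945) = 19409 - (61*(6 + 46) - 17945) = 19409 - (61*52 - 17945) = 19409 - (3172 - 17945) = 19409 - 1*(-14773) = 19409 + 14773 = 34182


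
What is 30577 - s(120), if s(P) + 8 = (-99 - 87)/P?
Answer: 611731/20 ≈ 30587.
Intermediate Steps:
s(P) = -8 - 186/P (s(P) = -8 + (-99 - 87)/P = -8 - 186/P)
30577 - s(120) = 30577 - (-8 - 186/120) = 30577 - (-8 - 186*1/120) = 30577 - (-8 - 31/20) = 30577 - 1*(-191/20) = 30577 + 191/20 = 611731/20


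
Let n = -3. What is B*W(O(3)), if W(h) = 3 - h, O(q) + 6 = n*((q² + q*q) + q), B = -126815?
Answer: -9130680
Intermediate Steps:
O(q) = -6 - 6*q² - 3*q (O(q) = -6 - 3*((q² + q*q) + q) = -6 - 3*((q² + q²) + q) = -6 - 3*(2*q² + q) = -6 - 3*(q + 2*q²) = -6 + (-6*q² - 3*q) = -6 - 6*q² - 3*q)
B*W(O(3)) = -126815*(3 - (-6 - 6*3² - 3*3)) = -126815*(3 - (-6 - 6*9 - 9)) = -126815*(3 - (-6 - 54 - 9)) = -126815*(3 - 1*(-69)) = -126815*(3 + 69) = -126815*72 = -9130680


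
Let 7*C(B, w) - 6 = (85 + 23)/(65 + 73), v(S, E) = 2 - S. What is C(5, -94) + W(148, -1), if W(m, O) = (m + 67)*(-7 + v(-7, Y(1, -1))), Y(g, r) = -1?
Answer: 69386/161 ≈ 430.97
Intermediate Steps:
C(B, w) = 156/161 (C(B, w) = 6/7 + ((85 + 23)/(65 + 73))/7 = 6/7 + (108/138)/7 = 6/7 + (108*(1/138))/7 = 6/7 + (1/7)*(18/23) = 6/7 + 18/161 = 156/161)
W(m, O) = 134 + 2*m (W(m, O) = (m + 67)*(-7 + (2 - 1*(-7))) = (67 + m)*(-7 + (2 + 7)) = (67 + m)*(-7 + 9) = (67 + m)*2 = 134 + 2*m)
C(5, -94) + W(148, -1) = 156/161 + (134 + 2*148) = 156/161 + (134 + 296) = 156/161 + 430 = 69386/161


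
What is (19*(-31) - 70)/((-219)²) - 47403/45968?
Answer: -2303788195/2204671248 ≈ -1.0450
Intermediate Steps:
(19*(-31) - 70)/((-219)²) - 47403/45968 = (-589 - 70)/47961 - 47403*1/45968 = -659*1/47961 - 47403/45968 = -659/47961 - 47403/45968 = -2303788195/2204671248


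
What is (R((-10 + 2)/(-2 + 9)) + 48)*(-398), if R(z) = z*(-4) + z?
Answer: -143280/7 ≈ -20469.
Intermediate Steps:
R(z) = -3*z (R(z) = -4*z + z = -3*z)
(R((-10 + 2)/(-2 + 9)) + 48)*(-398) = (-3*(-10 + 2)/(-2 + 9) + 48)*(-398) = (-(-24)/7 + 48)*(-398) = (-3*(-8/7) + 48)*(-398) = (24/7 + 48)*(-398) = (360/7)*(-398) = -143280/7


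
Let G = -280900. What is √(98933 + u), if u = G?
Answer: I*√181967 ≈ 426.58*I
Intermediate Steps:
u = -280900
√(98933 + u) = √(98933 - 280900) = √(-181967) = I*√181967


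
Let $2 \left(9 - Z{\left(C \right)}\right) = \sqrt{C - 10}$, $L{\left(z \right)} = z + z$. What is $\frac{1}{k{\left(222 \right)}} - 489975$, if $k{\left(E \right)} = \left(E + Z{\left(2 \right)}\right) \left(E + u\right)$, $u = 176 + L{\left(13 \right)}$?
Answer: $- \frac{11086131231969}{22625912} + \frac{i \sqrt{2}}{22625912} \approx -4.8998 \cdot 10^{5} + 6.2504 \cdot 10^{-8} i$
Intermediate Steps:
$L{\left(z \right)} = 2 z$
$Z{\left(C \right)} = 9 - \frac{\sqrt{-10 + C}}{2}$ ($Z{\left(C \right)} = 9 - \frac{\sqrt{C - 10}}{2} = 9 - \frac{\sqrt{-10 + C}}{2}$)
$u = 202$ ($u = 176 + 2 \cdot 13 = 176 + 26 = 202$)
$k{\left(E \right)} = \left(202 + E\right) \left(9 + E - i \sqrt{2}\right)$ ($k{\left(E \right)} = \left(E + \left(9 - \frac{\sqrt{-10 + 2}}{2}\right)\right) \left(E + 202\right) = \left(E + \left(9 - \frac{\sqrt{-8}}{2}\right)\right) \left(202 + E\right) = \left(E + \left(9 - \frac{2 i \sqrt{2}}{2}\right)\right) \left(202 + E\right) = \left(E + \left(9 - i \sqrt{2}\right)\right) \left(202 + E\right) = \left(9 + E - i \sqrt{2}\right) \left(202 + E\right) = \left(202 + E\right) \left(9 + E - i \sqrt{2}\right)$)
$\frac{1}{k{\left(222 \right)}} - 489975 = \frac{1}{1818 + 222^{2} + 211 \cdot 222 - 202 i \sqrt{2} - i 222 \sqrt{2}} - 489975 = \frac{1}{1818 + 49284 + 46842 - 202 i \sqrt{2} - 222 i \sqrt{2}} - 489975 = \frac{1}{97944 - 424 i \sqrt{2}} - 489975 = -489975 + \frac{1}{97944 - 424 i \sqrt{2}}$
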